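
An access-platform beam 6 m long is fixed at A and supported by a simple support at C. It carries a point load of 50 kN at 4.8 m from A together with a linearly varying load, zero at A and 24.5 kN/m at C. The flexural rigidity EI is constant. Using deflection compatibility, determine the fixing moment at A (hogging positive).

Release the roller at C. Primary structure: cantilever fixed at A.
Downward deflection at the released point C due to the loads:
  point load 50 at a = 4.8: Pa²(3L − a)/(6EI) = 2534/EI
  triangular load, peak 24.5 at the free end: 11w₀L⁴/(120EI) = 2911/EI
  δ_0 = 5445/EI
Tip deflection under a unit load at C: L³/(3EI) = 72/EI.
The prop prevents deflection at C: R_C = δ_0/δ_{CC} = 5445/72 = 75.62 kN.
Moment equilibrium about A: M_A = Σ(load moments about A) − R_C·L = 534 − 75.62×6 = 80.25 kN·m.

M_A = 80.25 kN·m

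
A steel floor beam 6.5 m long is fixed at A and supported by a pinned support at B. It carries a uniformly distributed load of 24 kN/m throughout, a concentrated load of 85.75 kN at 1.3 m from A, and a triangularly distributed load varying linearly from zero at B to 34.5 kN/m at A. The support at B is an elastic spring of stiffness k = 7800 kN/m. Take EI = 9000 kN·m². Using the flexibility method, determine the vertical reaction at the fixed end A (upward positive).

R_A = 269.2 kN

Choose R_B as the redundant. The primary structure is the cantilever fixed at A.
Deflection at B on the released cantilever, summing each load's contribution:
  UDL 24: wL⁴/(8EI) = 5355/EI
  point load 85.75 at a = 1.3: Pa²(3L − a)/(6EI) = 439.6/EI
  triangular load, peak 34.5 at the fixed end: w₀L⁴/(30EI) = 2053/EI
  δ_0 = 7848/EI
Tip deflection under a unit load at B: L³/(3EI) = 91.54/EI.
With EI = 9000 kN·m²: δ_0 = 0.87195 m and δ_{BB} = 0.010171 m/kN.
Compatibility — the spring shortens by R_B/k under the reaction it provides: δ_0 − R_B·δ_{BB} = R_B/k. With 1/k = 0.000128 m/kN, R_B = δ_0 / (δ_{BB} + 1/k) = 0.87195 / (0.010171 + 0.000128) = 84.66 kN.
Vertical equilibrium: R_A = ΣP − R_B = 353.9 − 84.66 = 269.2 kN.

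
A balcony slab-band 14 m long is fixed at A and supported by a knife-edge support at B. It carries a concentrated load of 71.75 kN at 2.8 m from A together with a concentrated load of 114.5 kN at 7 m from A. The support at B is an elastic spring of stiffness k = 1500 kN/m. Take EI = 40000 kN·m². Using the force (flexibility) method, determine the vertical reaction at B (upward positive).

Choose R_B as the redundant. The primary structure is the cantilever fixed at A.
Free-end deflection of the primary structure under the applied loading (downward +):
  point load 71.75 at a = 2.8: Pa²(3L − a)/(6EI) = 3675/EI
  point load 114.5 at a = 7: Pa²(3L − a)/(6EI) = 32728/EI
  δ_0 = 36403/EI
Flexibility coefficient — unit upward force at B: δ_{BB} = L³/(3EI) = 914.7/EI.
With EI = 40000 kN·m²: δ_0 = 0.91008 m and δ_{BB} = 0.022867 m/kN.
Compatibility — the spring shortens by R_B/k under the reaction it provides: δ_0 − R_B·δ_{BB} = R_B/k. With 1/k = 0.000667 m/kN, R_B = δ_0 / (δ_{BB} + 1/k) = 0.91008 / (0.022867 + 0.000667) = 38.67 kN.

R_B = 38.67 kN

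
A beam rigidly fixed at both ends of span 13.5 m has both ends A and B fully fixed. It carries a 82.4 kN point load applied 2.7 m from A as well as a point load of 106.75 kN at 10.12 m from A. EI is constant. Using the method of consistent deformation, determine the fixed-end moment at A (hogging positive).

Take the two fixed-end moments M_A, M_B as redundants; the released structure is the simple span AB.
On the primary (simply-supported) span, the end slopes from the loading are:
  at A: point load 82.4 at a = 2.7: Pab(L + b)/(6LEI) = 720.8/EI
  at B: point load 82.4 at a = 2.7: Pab(L + a)/(6LEI) = 480.6/EI
  at A: point load 106.75 at a = 10.12: Pab(L + b)/(6LEI) = 760.9/EI
  at B: point load 106.75 at a = 10.12: Pab(L + a)/(6LEI) = 1065/EI
  θ_A0 = 1482/EI,  θ_B0 = 1545/EI
Flexibility coefficients: a unit moment at one end gives L/(3EI) there and L/(6EI) at the far end, so f₁₁ = f₂₂ = 4.5/EI and f₁₂ = f₂₁ = 2.25/EI.
Compatibility — zero rotation at each built-in end:
  4.5 M_A + 2.25 M_B = 1482
  2.25 M_A + 4.5 M_B = 1545
Solving the pair gives M_A = 210.1 kN·m and M_B = 238.4 kN·m (hogging).

M_A = 210.1 kN·m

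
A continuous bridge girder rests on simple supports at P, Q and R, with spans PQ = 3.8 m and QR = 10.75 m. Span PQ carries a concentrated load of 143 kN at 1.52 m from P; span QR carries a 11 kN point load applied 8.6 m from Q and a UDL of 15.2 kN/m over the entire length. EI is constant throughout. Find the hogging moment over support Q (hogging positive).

M_Q = 194.5 kN·m

Take M_Q as the redundant. Released structure: two simple spans PQ and QR with a hinge at Q.
Rotations at Q on the released spans (each span's end-slope, ×1/EI):
  span PQ: point load 143 at a = 1.52: Pab(L + a)/(6LEI) = 115.6/EI
  span QR: point load 11 at a = 8.6: Pab(L + b)/(6LEI) = 40.68/EI
  span QR: UDL 15.2: wL³/(24EI) = 786.8/EI
  relative rotation θ_0 = (115.6 + 827.5)/EI = 943.1/EI
A unit hogging moment at Q produces rotation L₁/(3EI) + L₂/(3EI) = 4.85/EI.
Slope continuity at Q: θ_0 = M_Q·4.85/EI, so M_Q = 943.1/4.85 = 194.5 kN·m (hogging).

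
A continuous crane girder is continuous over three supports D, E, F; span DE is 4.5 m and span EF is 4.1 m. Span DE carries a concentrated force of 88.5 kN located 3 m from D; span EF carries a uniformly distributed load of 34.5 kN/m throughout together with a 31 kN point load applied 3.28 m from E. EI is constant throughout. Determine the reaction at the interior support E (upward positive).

Insert a hinge at E; M_E is the redundant, and each span becomes simply supported.
Rotations at E on the released spans (each span's end-slope, ×1/EI):
  span DE: point load 88.5 at a = 3: Pab(L + a)/(6LEI) = 110.6/EI
  span EF: UDL 34.5: wL³/(24EI) = 99.07/EI
  span EF: point load 31 at a = 3.28: Pab(L + b)/(6LEI) = 16.68/EI
  relative rotation θ_0 = (110.6 + 115.7)/EI = 226.4/EI
A unit hogging moment at E produces rotation L₁/(3EI) + L₂/(3EI) = 2.867/EI.
Slope continuity at E: θ_0 = M_E·2.867/EI, so M_E = 226.4/2.867 = 78.97 kN·m (hogging).
Span DE, ΣM about D with M_E applied at E: R_E^{DE}·4.5 = 265.5 + 78.97, so R_E^{DE} = 76.55 kN and R_D = 88.5 − 76.55 = 11.95 kN.
Span EF, ΣM about F: R_E^{EF}·4.1 = 315.4 + 78.97, so R_E^{EF} = 96.19 kN and R_F = 172.4 − 96.19 = 76.26 kN.
R_E = 76.55 + 96.19 = 172.7 kN.

R_E = 172.7 kN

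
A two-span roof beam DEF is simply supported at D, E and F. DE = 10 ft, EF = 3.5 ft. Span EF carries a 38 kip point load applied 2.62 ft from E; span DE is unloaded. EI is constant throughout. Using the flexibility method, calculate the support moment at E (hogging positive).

Insert a hinge at E; M_E is the redundant, and each span becomes simply supported.
Discontinuity in slope at E on the released structure — sum the simple-span end rotations:
  span EF: point load 38 at a = 2.62: Pab(L + b)/(6LEI) = 18.27/EI
  relative rotation θ_0 = (0 + 18.27)/EI = 18.27/EI
A unit hogging moment at E produces rotation L₁/(3EI) + L₂/(3EI) = 4.5/EI.
Slope continuity at E: θ_0 = M_E·4.5/EI, so M_E = 18.27/4.5 = 4.061 kip·ft (hogging).

M_E = 4.061 kip·ft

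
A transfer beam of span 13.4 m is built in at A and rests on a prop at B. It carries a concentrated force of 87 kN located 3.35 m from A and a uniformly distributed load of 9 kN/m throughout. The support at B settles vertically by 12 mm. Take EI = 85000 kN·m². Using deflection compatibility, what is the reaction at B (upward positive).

R_B = 51.43 kN

Remove the prop at B; the released (primary) structure is a cantilever built in at A.
Primary-structure tip deflection at B by superposition:
  point load 87 at a = 3.35: Pa²(3L − a)/(6EI) = 5996/EI
  UDL 9: wL⁴/(8EI) = 36272/EI
  δ_0 = 42268/EI
Tip deflection under a unit load at B: L³/(3EI) = 802/EI.
With EI = 85000 kN·m²: δ_0 = 0.49728 m and δ_{BB} = 0.009436 m/kN.
Compatibility — the beam at B must follow the support down by 0.012 m: δ_0 − R_B·δ_{BB} = 0.012, so R_B = (0.49728 − 0.012)/0.009436 = 51.43 kN.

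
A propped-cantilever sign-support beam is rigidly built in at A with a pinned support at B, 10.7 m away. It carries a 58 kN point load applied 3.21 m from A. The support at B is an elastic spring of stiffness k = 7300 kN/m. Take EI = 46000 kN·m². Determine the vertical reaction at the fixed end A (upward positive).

R_A = 51.06 kN

Take the reaction at B as the redundant and release it; the primary structure is a cantilever fixed at A.
Downward deflection at the released point B due to the loads:
  point load 58 at a = 3.21: Pa²(3L − a)/(6EI) = 2878/EI
Tip deflection under a unit load at B: L³/(3EI) = 408.3/EI.
With EI = 46000 kN·m²: δ_0 = 0.062557 m and δ_{BB} = 0.008877 m/kN.
Compatibility — the spring shortens by R_B/k under the reaction it provides: δ_0 − R_B·δ_{BB} = R_B/k. With 1/k = 0.000137 m/kN, R_B = δ_0 / (δ_{BB} + 1/k) = 0.062557 / (0.008877 + 0.000137) = 6.94 kN.
Vertical equilibrium: R_A = ΣP − R_B = 58 − 6.94 = 51.06 kN.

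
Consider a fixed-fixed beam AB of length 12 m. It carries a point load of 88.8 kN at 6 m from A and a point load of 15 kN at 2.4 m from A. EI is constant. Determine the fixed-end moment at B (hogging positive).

M_B = 139 kN·m

Release both end moments; the primary structure is a simply-supported span AB with redundants M_A and M_B.
On the primary (simply-supported) span, the end slopes from the loading are:
  at A: point load 88.8 at a = 6: Pab(L + b)/(6LEI) = 799.2/EI
  at B: point load 88.8 at a = 6: Pab(L + a)/(6LEI) = 799.2/EI
  at A: point load 15 at a = 2.4: Pab(L + b)/(6LEI) = 103.7/EI
  at B: point load 15 at a = 2.4: Pab(L + a)/(6LEI) = 69.12/EI
  θ_A0 = 902.9/EI,  θ_B0 = 868.3/EI
Flexibility coefficients: a unit moment at one end gives L/(3EI) there and L/(6EI) at the far end, so f₁₁ = f₂₂ = 4/EI and f₁₂ = f₂₁ = 2/EI.
Compatibility — zero rotation at each built-in end:
  4 M_A + 2 M_B = 902.9
  2 M_A + 4 M_B = 868.3
Solving the pair gives M_A = 156.2 kN·m and M_B = 139 kN·m (hogging).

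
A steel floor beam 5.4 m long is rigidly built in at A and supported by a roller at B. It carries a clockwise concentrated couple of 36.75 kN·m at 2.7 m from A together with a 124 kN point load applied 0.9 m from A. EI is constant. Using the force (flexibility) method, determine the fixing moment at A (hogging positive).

Take the reaction at B as the redundant and release it; the primary structure is a cantilever fixed at A.
Free-end deflection of the primary structure under the applied loading (downward +):
  clockwise couple 36.75 at a = 2.7: M₀a(2L − a)/(2EI) = 401.9/EI
  point load 124 at a = 0.9: Pa²(3L − a)/(6EI) = 256.1/EI
  δ_0 = 658/EI
Flexibility coefficient — unit upward force at B: δ_{BB} = L³/(3EI) = 52.49/EI.
The prop prevents deflection at B: R_B = δ_0/δ_{BB} = 658/52.49 = 12.54 kN.
Moment equilibrium about A: M_A = Σ(load moments about A) − R_B·L = 148.3 − 12.54×5.4 = 80.66 kN·m.

M_A = 80.66 kN·m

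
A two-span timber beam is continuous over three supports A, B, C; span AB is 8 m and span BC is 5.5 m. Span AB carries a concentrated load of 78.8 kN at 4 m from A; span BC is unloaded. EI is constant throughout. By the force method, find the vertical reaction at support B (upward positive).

R_B = 60.89 kN

Take M_B as the redundant. Released structure: two simple spans AB and BC with a hinge at B.
Discontinuity in slope at B on the released structure — sum the simple-span end rotations:
  span AB: point load 78.8 at a = 4: Pab(L + a)/(6LEI) = 315.2/EI
  relative rotation θ_0 = (315.2 + 0)/EI = 315.2/EI
A unit hogging moment at B produces rotation L₁/(3EI) + L₂/(3EI) = 4.5/EI.
Slope continuity at B: θ_0 = M_B·4.5/EI, so M_B = 315.2/4.5 = 70.04 kN·m (hogging).
Span AB, ΣM about A with M_B applied at B: R_B^{AB}·8 = 315.2 + 70.04, so R_B^{AB} = 48.16 kN and R_A = 78.8 − 48.16 = 30.64 kN.
Span BC, ΣM about C: R_B^{BC}·5.5 = 0 + 70.04, so R_B^{BC} = 12.74 kN and R_C = 0 − 12.74 = -12.74 kN.
R_B = 48.16 + 12.74 = 60.89 kN.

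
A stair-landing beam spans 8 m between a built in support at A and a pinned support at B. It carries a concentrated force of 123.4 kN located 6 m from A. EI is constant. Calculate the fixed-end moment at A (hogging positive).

Choose R_B as the redundant. The primary structure is the cantilever fixed at A.
Primary-structure tip deflection at B by superposition:
  point load 123.4 at a = 6: Pa²(3L − a)/(6EI) = 13327/EI
Flexibility coefficient — unit upward force at B: δ_{BB} = L³/(3EI) = 170.7/EI.
Compatibility at B: δ_0 − R_B·δ_{BB} = 0, so R_B = 13327/170.7 = 78.09 kN.
Moment equilibrium about A: M_A = Σ(load moments about A) − R_B·L = 740.4 − 78.09×8 = 115.7 kN·m.

M_A = 115.7 kN·m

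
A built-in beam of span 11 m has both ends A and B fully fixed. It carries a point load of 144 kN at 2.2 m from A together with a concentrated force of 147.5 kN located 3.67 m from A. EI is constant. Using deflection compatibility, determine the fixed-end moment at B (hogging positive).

M_B = 171 kN·m

Take the two fixed-end moments M_A, M_B as redundants; the released structure is the simple span AB.
On the primary (simply-supported) span, the end slopes from the loading are:
  at A: point load 144 at a = 2.2: Pab(L + b)/(6LEI) = 836.4/EI
  at B: point load 144 at a = 2.2: Pab(L + a)/(6LEI) = 557.6/EI
  at A: point load 147.5 at a = 3.67: Pab(L + b)/(6LEI) = 1102/EI
  at B: point load 147.5 at a = 3.67: Pab(L + a)/(6LEI) = 882/EI
  θ_A0 = 1938/EI,  θ_B0 = 1440/EI
Flexibility coefficients: a unit moment at one end gives L/(3EI) there and L/(6EI) at the far end, so f₁₁ = f₂₂ = 3.667/EI and f₁₂ = f₂₁ = 1.833/EI.
Compatibility — zero rotation at each built-in end:
  3.667 M_A + 1.833 M_B = 1938
  1.833 M_A + 3.667 M_B = 1440
Solving the pair gives M_A = 443.1 kN·m and M_B = 171 kN·m (hogging).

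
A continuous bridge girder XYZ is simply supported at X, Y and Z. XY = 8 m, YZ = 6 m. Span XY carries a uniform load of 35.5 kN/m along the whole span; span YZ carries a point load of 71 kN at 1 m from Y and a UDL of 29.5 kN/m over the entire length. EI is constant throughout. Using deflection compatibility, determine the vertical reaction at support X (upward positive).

Take M_Y as the redundant. Released structure: two simple spans XY and YZ with a hinge at Y.
Rotations at Y on the released spans (each span's end-slope, ×1/EI):
  span XY: UDL 35.5: wL³/(24EI) = 757.3/EI
  span YZ: point load 71 at a = 1: Pab(L + b)/(6LEI) = 108.5/EI
  span YZ: UDL 29.5: wL³/(24EI) = 265.5/EI
  relative rotation θ_0 = (757.3 + 374)/EI = 1131/EI
A unit hogging moment at Y produces rotation L₁/(3EI) + L₂/(3EI) = 4.667/EI.
Compatibility: M_Y·(L₁+L₂)/(3EI) = θ_0, giving M_Y = 242.4 kN·m (hogging).
Span XY, ΣM about X with M_Y applied at Y: R_Y^{XY}·8 = 1136 + 242.4, so R_Y^{XY} = 172.3 kN and R_X = 284 − 172.3 = 111.7 kN.

R_X = 111.7 kN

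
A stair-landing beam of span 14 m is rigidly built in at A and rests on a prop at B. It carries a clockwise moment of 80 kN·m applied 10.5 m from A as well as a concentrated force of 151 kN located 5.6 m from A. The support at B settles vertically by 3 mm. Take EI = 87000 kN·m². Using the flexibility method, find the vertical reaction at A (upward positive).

Take the reaction at B as the redundant and release it; the primary structure is a cantilever fixed at A.
Primary-structure tip deflection at B by superposition:
  clockwise couple 80 at a = 10.5: M₀a(2L − a)/(2EI) = 7350/EI
  point load 151 at a = 5.6: Pa²(3L − a)/(6EI) = 28728/EI
  δ_0 = 36078/EI
Tip deflection under a unit load at B: L³/(3EI) = 914.7/EI.
With EI = 87000 kN·m²: δ_0 = 0.41469 m and δ_{BB} = 0.010513 m/kN.
Compatibility — the beam at B must follow the support down by 0.003 m: δ_0 − R_B·δ_{BB} = 0.003, so R_B = (0.41469 − 0.003)/0.010513 = 39.16 kN.
Vertical equilibrium: R_A = ΣP − R_B = 151 − 39.16 = 111.8 kN.

R_A = 111.8 kN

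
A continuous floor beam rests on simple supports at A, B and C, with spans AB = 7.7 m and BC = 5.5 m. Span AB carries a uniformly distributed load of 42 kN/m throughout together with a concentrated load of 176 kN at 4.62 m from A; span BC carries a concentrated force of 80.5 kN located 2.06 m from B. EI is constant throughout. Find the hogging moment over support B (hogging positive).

M_B = 368.5 kN·m

Take M_B as the redundant. Released structure: two simple spans AB and BC with a hinge at B.
End slopes at the hinge B, treating each span as simply supported:
  span AB: UDL 42: wL³/(24EI) = 798.9/EI
  span AB: point load 176 at a = 4.62: Pab(L + a)/(6LEI) = 667.8/EI
  span BC: point load 80.5 at a = 2.06: Pab(L + b)/(6LEI) = 154.5/EI
  relative rotation θ_0 = (1467 + 154.5)/EI = 1621/EI
A unit hogging moment at B produces rotation L₁/(3EI) + L₂/(3EI) = 4.4/EI.
Slope continuity at B: θ_0 = M_B·4.4/EI, so M_B = 1621/4.4 = 368.5 kN·m (hogging).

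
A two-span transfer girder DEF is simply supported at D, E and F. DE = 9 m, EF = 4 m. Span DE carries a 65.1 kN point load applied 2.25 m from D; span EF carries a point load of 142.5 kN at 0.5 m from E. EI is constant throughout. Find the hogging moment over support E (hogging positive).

M_E = 65.52 kN·m

Take M_E as the redundant. Released structure: two simple spans DE and EF with a hinge at E.
Rotations at E on the released spans (each span's end-slope, ×1/EI):
  span DE: point load 65.1 at a = 2.25: Pab(L + a)/(6LEI) = 206/EI
  span EF: point load 142.5 at a = 0.5: Pab(L + b)/(6LEI) = 77.93/EI
  relative rotation θ_0 = (206 + 77.93)/EI = 283.9/EI
A unit hogging moment at E produces rotation L₁/(3EI) + L₂/(3EI) = 4.333/EI.
Compatibility: M_E·(L₁+L₂)/(3EI) = θ_0, giving M_E = 65.52 kN·m (hogging).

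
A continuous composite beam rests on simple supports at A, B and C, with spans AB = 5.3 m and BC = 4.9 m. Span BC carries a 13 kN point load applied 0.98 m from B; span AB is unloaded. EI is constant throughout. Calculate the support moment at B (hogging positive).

Release continuity at B by inserting a hinge; the redundant is the internal moment M_B. The primary structure is two simply-supported spans AB and BC.
Discontinuity in slope at B on the released structure — sum the simple-span end rotations:
  span BC: point load 13 at a = 0.98: Pab(L + b)/(6LEI) = 14.98/EI
  relative rotation θ_0 = (0 + 14.98)/EI = 14.98/EI
A unit hogging moment at B produces rotation L₁/(3EI) + L₂/(3EI) = 3.4/EI.
Compatibility: M_B·(L₁+L₂)/(3EI) = θ_0, giving M_B = 4.407 kN·m (hogging).

M_B = 4.407 kN·m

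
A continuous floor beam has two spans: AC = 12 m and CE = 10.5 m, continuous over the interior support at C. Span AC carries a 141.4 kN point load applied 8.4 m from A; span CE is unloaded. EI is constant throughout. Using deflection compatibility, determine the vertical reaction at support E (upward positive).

Release continuity at C by inserting a hinge; the redundant is the internal moment M_C. The primary structure is two simply-supported spans AC and CE.
Rotations at C on the released spans (each span's end-slope, ×1/EI):
  span AC: point load 141.4 at a = 8.4: Pab(L + a)/(6LEI) = 1212/EI
  relative rotation θ_0 = (1212 + 0)/EI = 1212/EI
A unit hogging moment at C produces rotation L₁/(3EI) + L₂/(3EI) = 7.5/EI.
Compatibility: M_C·(L₁+L₂)/(3EI) = θ_0, giving M_C = 161.5 kN·m (hogging).
Span CE, ΣM about E: R_C^{CE}·10.5 = 0 + 161.5, so R_C^{CE} = 15.38 kN and R_E = 0 − 15.38 = -15.38 kN.

R_E = -15.38 kN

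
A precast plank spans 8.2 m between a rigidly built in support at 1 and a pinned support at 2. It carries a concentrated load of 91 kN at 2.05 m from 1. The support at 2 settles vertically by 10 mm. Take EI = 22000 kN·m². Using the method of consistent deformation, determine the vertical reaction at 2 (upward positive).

R_2 = 6.623 kN

Choose R_2 as the redundant. The primary structure is the cantilever fixed at 1.
Free-end deflection of the primary structure under the applied loading (downward +):
  point load 91 at a = 2.05: Pa²(3L − a)/(6EI) = 1437/EI
Flexibility coefficient — unit upward force at 2: δ_{22} = L³/(3EI) = 183.8/EI.
With EI = 22000 kN·m²: δ_0 = 0.065331 m and δ_{22} = 0.008354 m/kN.
Compatibility — the beam at 2 must follow the support down by 0.01 m: δ_0 − R_2·δ_{22} = 0.01, so R_2 = (0.065331 − 0.01)/0.008354 = 6.623 kN.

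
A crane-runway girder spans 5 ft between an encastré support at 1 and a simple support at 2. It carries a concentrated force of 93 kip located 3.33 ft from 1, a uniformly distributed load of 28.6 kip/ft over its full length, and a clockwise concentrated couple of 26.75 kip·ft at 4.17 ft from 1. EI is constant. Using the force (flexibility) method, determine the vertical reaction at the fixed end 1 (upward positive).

R_1 = 126.4 kip

Release the roller at 2. Primary structure: cantilever fixed at 1.
Primary-structure tip deflection at 2 by superposition:
  point load 93 at a = 3.33: Pa²(3L − a)/(6EI) = 2006/EI
  UDL 28.6: wL⁴/(8EI) = 2234/EI
  clockwise couple 26.75 at a = 4.17: M₀a(2L − a)/(2EI) = 325.2/EI
  δ_0 = 4565/EI
Tip deflection under a unit load at 2: L³/(3EI) = 41.67/EI.
The prop prevents deflection at 2: R_2 = δ_0/δ_{22} = 4565/41.67 = 109.6 kip.
Vertical equilibrium: R_1 = ΣP − R_2 = 236 − 109.6 = 126.4 kip.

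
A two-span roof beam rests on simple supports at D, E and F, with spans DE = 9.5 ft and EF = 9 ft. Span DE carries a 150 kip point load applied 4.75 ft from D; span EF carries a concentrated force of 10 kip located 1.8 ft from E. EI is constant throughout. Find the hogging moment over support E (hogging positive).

M_E = 143.5 kip·ft

Insert a hinge at E; M_E is the redundant, and each span becomes simply supported.
Rotations at E on the released spans (each span's end-slope, ×1/EI):
  span DE: point load 150 at a = 4.75: Pab(L + a)/(6LEI) = 846.1/EI
  span EF: point load 10 at a = 1.8: Pab(L + b)/(6LEI) = 38.88/EI
  relative rotation θ_0 = (846.1 + 38.88)/EI = 885/EI
A unit hogging moment at E produces rotation L₁/(3EI) + L₂/(3EI) = 6.167/EI.
Compatibility: M_E·(L₁+L₂)/(3EI) = θ_0, giving M_E = 143.5 kip·ft (hogging).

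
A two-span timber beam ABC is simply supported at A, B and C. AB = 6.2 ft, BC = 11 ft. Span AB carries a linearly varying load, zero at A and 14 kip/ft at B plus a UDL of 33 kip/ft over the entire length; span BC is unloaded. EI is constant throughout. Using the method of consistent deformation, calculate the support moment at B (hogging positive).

Insert a hinge at B; M_B is the redundant, and each span becomes simply supported.
Discontinuity in slope at B on the released structure — sum the simple-span end rotations:
  span AB: triangular load, peak 14: w₀L³/(45EI) = 74.15/EI
  span AB: UDL 33: wL³/(24EI) = 327.7/EI
  relative rotation θ_0 = (401.8 + 0)/EI = 401.8/EI
A unit hogging moment at B produces rotation L₁/(3EI) + L₂/(3EI) = 5.733/EI.
Slope continuity at B: θ_0 = M_B·5.733/EI, so M_B = 401.8/5.733 = 70.09 kip·ft (hogging).

M_B = 70.09 kip·ft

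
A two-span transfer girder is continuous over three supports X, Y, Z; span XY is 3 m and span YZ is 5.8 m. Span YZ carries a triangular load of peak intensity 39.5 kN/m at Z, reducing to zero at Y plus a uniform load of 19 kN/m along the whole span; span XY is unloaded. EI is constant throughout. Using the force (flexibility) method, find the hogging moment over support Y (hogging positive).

M_Y = 103.7 kN·m

Take M_Y as the redundant. Released structure: two simple spans XY and YZ with a hinge at Y.
End slopes at the hinge Y, treating each span as simply supported:
  span YZ: triangular load, peak 39.5: 7w₀L³/(360EI) = 149.9/EI
  span YZ: UDL 19: wL³/(24EI) = 154.5/EI
  relative rotation θ_0 = (0 + 304.3)/EI = 304.3/EI
A unit hogging moment at Y produces rotation L₁/(3EI) + L₂/(3EI) = 2.933/EI.
Slope continuity at Y: θ_0 = M_Y·2.933/EI, so M_Y = 304.3/2.933 = 103.7 kN·m (hogging).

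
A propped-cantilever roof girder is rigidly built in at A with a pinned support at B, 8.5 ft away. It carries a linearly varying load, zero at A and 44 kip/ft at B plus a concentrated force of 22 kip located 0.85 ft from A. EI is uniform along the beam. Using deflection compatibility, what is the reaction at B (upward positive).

Remove the prop at B; the released (primary) structure is a cantilever built in at A.
Free-end deflection of the primary structure under the applied loading (downward +):
  triangular load, peak 44 at the free end: 11w₀L⁴/(120EI) = 21054/EI
  point load 22 at a = 0.85: Pa²(3L − a)/(6EI) = 65.3/EI
  δ_0 = 21120/EI
Tip deflection under a unit load at B: L³/(3EI) = 204.7/EI.
Compatibility at B: δ_0 − R_B·δ_{BB} = 0, so R_B = 21120/204.7 = 103.2 kip.

R_B = 103.2 kip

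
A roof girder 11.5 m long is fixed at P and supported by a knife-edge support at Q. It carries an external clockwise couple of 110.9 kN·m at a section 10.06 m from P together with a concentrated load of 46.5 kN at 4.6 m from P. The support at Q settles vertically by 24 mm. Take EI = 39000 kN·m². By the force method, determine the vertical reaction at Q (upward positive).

Remove the prop at Q; the released (primary) structure is a cantilever built in at P.
Deflection at Q on the released cantilever, summing each load's contribution:
  clockwise couple 110.9 at a = 10.06: M₀a(2L − a)/(2EI) = 7218/EI
  point load 46.5 at a = 4.6: Pa²(3L − a)/(6EI) = 4903/EI
  δ_0 = 12122/EI
Tip deflection under a unit load at Q: L³/(3EI) = 507/EI.
With EI = 39000 kN·m²: δ_0 = 0.31081 m and δ_{QQ} = 0.012999 m/kN.
Compatibility — the beam at Q must follow the support down by 0.024 m: δ_0 − R_Q·δ_{QQ} = 0.024, so R_Q = (0.31081 − 0.024)/0.012999 = 22.06 kN.

R_Q = 22.06 kN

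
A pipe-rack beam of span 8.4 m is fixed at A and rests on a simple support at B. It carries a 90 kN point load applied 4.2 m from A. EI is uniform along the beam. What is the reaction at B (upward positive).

Take the reaction at B as the redundant and release it; the primary structure is a cantilever fixed at A.
Primary-structure tip deflection at B by superposition:
  point load 90 at a = 4.2: Pa²(3L − a)/(6EI) = 5557/EI
Flexibility coefficient — unit upward force at B: δ_{BB} = L³/(3EI) = 197.6/EI.
The prop prevents deflection at B: R_B = δ_0/δ_{BB} = 5557/197.6 = 28.12 kN.

R_B = 28.12 kN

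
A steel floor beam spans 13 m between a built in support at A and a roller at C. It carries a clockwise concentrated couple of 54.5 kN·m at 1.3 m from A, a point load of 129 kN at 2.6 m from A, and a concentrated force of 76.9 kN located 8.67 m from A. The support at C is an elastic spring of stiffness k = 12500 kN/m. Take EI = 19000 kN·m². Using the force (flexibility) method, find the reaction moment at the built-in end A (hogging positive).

M_A = 429.8 kN·m

Choose R_C as the redundant. The primary structure is the cantilever fixed at A.
Free-end deflection of the primary structure under the applied loading (downward +):
  clockwise couple 54.5 at a = 1.3: M₀a(2L − a)/(2EI) = 875/EI
  point load 129 at a = 2.6: Pa²(3L − a)/(6EI) = 5290/EI
  point load 76.9 at a = 8.67: Pa²(3L − a)/(6EI) = 29220/EI
  δ_0 = 35386/EI
Tip deflection under a unit load at C: L³/(3EI) = 732.3/EI.
With EI = 19000 kN·m²: δ_0 = 1.8624 m and δ_{CC} = 0.038544 m/kN.
Compatibility — the spring shortens by R_C/k under the reaction it provides: δ_0 − R_C·δ_{CC} = R_C/k. With 1/k = 0.00008 m/kN, R_C = δ_0 / (δ_{CC} + 1/k) = 1.8624 / (0.038544 + 0.00008) = 48.22 kN.
Moment equilibrium about A: M_A = Σ(load moments about A) − R_C·L = 1057 − 48.22×13 = 429.8 kN·m.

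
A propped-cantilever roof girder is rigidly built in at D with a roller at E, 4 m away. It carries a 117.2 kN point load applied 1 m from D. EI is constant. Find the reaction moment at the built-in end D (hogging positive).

M_D = 76.91 kN·m

Remove the prop at E; the released (primary) structure is a cantilever built in at D.
Free-end deflection of the primary structure under the applied loading (downward +):
  point load 117.2 at a = 1: Pa²(3L − a)/(6EI) = 214.9/EI
Tip deflection under a unit load at E: L³/(3EI) = 21.33/EI.
Compatibility at E: δ_0 − R_E·δ_{EE} = 0, so R_E = 214.9/21.33 = 10.07 kN.
Moment equilibrium about D: M_D = Σ(load moments about D) − R_E·L = 117.2 − 10.07×4 = 76.91 kN·m.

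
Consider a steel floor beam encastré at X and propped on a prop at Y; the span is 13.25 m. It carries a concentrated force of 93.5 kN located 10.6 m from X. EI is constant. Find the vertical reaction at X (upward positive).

Remove the prop at Y; the released (primary) structure is a cantilever built in at X.
Deflection at Y on the released cantilever, summing each load's contribution:
  point load 93.5 at a = 10.6: Pa²(3L − a)/(6EI) = 51040/EI
Tip deflection under a unit load at Y: L³/(3EI) = 775.4/EI.
The prop prevents deflection at Y: R_Y = δ_0/δ_{YY} = 51040/775.4 = 65.82 kN.
Vertical equilibrium: R_X = ΣP − R_Y = 93.5 − 65.82 = 27.68 kN.

R_X = 27.68 kN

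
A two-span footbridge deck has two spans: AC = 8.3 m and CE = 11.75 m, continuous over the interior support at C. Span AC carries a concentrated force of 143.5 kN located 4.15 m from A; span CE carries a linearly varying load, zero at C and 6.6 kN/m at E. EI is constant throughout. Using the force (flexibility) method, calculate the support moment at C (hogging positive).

M_C = 123.6 kN·m

Take M_C as the redundant. Released structure: two simple spans AC and CE with a hinge at C.
End slopes at the hinge C, treating each span as simply supported:
  span AC: point load 143.5 at a = 4.15: Pab(L + a)/(6LEI) = 617.9/EI
  span CE: triangular load, peak 6.6: 7w₀L³/(360EI) = 208.2/EI
  relative rotation θ_0 = (617.9 + 208.2)/EI = 826/EI
A unit hogging moment at C produces rotation L₁/(3EI) + L₂/(3EI) = 6.683/EI.
Compatibility: M_C·(L₁+L₂)/(3EI) = θ_0, giving M_C = 123.6 kN·m (hogging).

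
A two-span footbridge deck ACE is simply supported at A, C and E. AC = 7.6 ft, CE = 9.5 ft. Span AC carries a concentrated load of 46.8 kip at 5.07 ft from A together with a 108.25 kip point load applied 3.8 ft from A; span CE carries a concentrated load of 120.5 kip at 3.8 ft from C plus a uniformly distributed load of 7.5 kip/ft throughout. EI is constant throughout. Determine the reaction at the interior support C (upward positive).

R_C = 256.5 kip

Release continuity at C by inserting a hinge; the redundant is the internal moment M_C. The primary structure is two simply-supported spans AC and CE.
Rotations at C on the released spans (each span's end-slope, ×1/EI):
  span AC: point load 46.8 at a = 5.07: Pab(L + a)/(6LEI) = 166.8/EI
  span AC: point load 108.25 at a = 3.8: Pab(L + a)/(6LEI) = 390.8/EI
  span CE: point load 120.5 at a = 3.8: Pab(L + b)/(6LEI) = 696/EI
  span CE: UDL 7.5: wL³/(24EI) = 267.9/EI
  relative rotation θ_0 = (557.6 + 963.9)/EI = 1522/EI
A unit hogging moment at C produces rotation L₁/(3EI) + L₂/(3EI) = 5.7/EI.
Slope continuity at C: θ_0 = M_C·5.7/EI, so M_C = 1522/5.7 = 266.9 kip·ft (hogging).
Span AC, ΣM about A with M_C applied at C: R_C^{AC}·7.6 = 648.6 + 266.9, so R_C^{AC} = 120.5 kip and R_A = 155.1 − 120.5 = 34.58 kip.
Span CE, ΣM about E: R_C^{CE}·9.5 = 1025 + 266.9, so R_C^{CE} = 136 kip and R_E = 191.8 − 136 = 55.73 kip.
R_C = 120.5 + 136 = 256.5 kip.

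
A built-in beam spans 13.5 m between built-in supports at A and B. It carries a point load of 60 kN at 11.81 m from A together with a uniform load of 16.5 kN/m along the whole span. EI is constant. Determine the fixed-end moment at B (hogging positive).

Take the two fixed-end moments M_A, M_B as redundants; the released structure is the simple span AB.
Simple-span end rotations at A and B under the given loads:
  at A: point load 60 at a = 11.81: Pab(L + b)/(6LEI) = 224.6/EI
  at B: point load 60 at a = 11.81: Pab(L + a)/(6LEI) = 374.2/EI
  at A: UDL 16.5: wL³/(24EI) = 1692/EI
  at B: UDL 16.5: wL³/(24EI) = 1692/EI
  θ_A0 = 1916/EI,  θ_B0 = 2066/EI
Flexibility coefficients: a unit moment at one end gives L/(3EI) there and L/(6EI) at the far end, so f₁₁ = f₂₂ = 4.5/EI and f₁₂ = f₂₁ = 2.25/EI.
Compatibility — zero rotation at each built-in end:
  4.5 M_A + 2.25 M_B = 1916
  2.25 M_A + 4.5 M_B = 2066
Solving the pair gives M_A = 261.7 kN·m and M_B = 328.2 kN·m (hogging).

M_B = 328.2 kN·m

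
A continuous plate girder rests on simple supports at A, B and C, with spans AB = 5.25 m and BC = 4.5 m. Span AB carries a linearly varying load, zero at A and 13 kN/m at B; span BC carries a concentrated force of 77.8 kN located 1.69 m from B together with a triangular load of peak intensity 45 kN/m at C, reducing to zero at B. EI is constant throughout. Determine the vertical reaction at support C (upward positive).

Release continuity at B by inserting a hinge; the redundant is the internal moment M_B. The primary structure is two simply-supported spans AB and BC.
Rotations at B on the released spans (each span's end-slope, ×1/EI):
  span AB: triangular load, peak 13: w₀L³/(45EI) = 41.8/EI
  span BC: point load 77.8 at a = 1.69: Pab(L + b)/(6LEI) = 100/EI
  span BC: triangular load, peak 45: 7w₀L³/(360EI) = 79.73/EI
  relative rotation θ_0 = (41.8 + 179.8)/EI = 221.6/EI
A unit hogging moment at B produces rotation L₁/(3EI) + L₂/(3EI) = 3.25/EI.
Slope continuity at B: θ_0 = M_B·3.25/EI, so M_B = 221.6/3.25 = 68.17 kN·m (hogging).
Span BC, ΣM about C: R_B^{BC}·4.5 = 370.5 + 68.17, so R_B^{BC} = 97.48 kN and R_C = 179.1 − 97.48 = 81.57 kN.

R_C = 81.57 kN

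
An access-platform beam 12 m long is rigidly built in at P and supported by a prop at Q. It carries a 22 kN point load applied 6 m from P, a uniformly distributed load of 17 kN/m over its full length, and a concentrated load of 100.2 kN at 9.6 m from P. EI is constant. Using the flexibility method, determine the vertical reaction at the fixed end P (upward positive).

Choose R_Q as the redundant. The primary structure is the cantilever fixed at P.
Primary-structure tip deflection at Q by superposition:
  point load 22 at a = 6: Pa²(3L − a)/(6EI) = 3960/EI
  UDL 17: wL⁴/(8EI) = 44064/EI
  point load 100.2 at a = 9.6: Pa²(3L − a)/(6EI) = 40632/EI
  δ_0 = 88656/EI
Flexibility coefficient — unit upward force at Q: δ_{QQ} = L³/(3EI) = 576/EI.
The prop prevents deflection at Q: R_Q = δ_0/δ_{QQ} = 88656/576 = 153.9 kN.
Vertical equilibrium: R_P = ΣP − R_Q = 326.2 − 153.9 = 172.3 kN.

R_P = 172.3 kN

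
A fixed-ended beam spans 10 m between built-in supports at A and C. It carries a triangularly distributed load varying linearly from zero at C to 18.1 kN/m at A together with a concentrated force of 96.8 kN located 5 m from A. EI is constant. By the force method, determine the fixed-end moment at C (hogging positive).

M_C = 181.3 kN·m

Release both end moments; the primary structure is a simply-supported span AC with redundants M_A and M_C.
End rotations of the released simple span under the applied load (×1/EI):
  at A: triangular load, peak 18.1: w₀L³/(45EI) = 402.2/EI
  at C: triangular load, peak 18.1: 7w₀L³/(360EI) = 351.9/EI
  at A: point load 96.8 at a = 5: Pab(L + b)/(6LEI) = 605/EI
  at C: point load 96.8 at a = 5: Pab(L + a)/(6LEI) = 605/EI
  θ_A0 = 1007/EI,  θ_C0 = 956.9/EI
Flexibility coefficients: a unit moment at one end gives L/(3EI) there and L/(6EI) at the far end, so f₁₁ = f₂₂ = 3.333/EI and f₁₂ = f₂₁ = 1.667/EI.
Compatibility — zero rotation at each built-in end:
  3.333 M_A + 1.667 M_C = 1007
  1.667 M_A + 3.333 M_C = 956.9
Solving the pair gives M_A = 211.5 kN·m and M_C = 181.3 kN·m (hogging).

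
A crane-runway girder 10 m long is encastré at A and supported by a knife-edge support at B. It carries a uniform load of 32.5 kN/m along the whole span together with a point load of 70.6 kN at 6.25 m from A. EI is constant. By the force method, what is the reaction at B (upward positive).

R_B = 154.6 kN

Take the reaction at B as the redundant and release it; the primary structure is a cantilever fixed at A.
Downward deflection at the released point B due to the loads:
  UDL 32.5: wL⁴/(8EI) = 40625/EI
  point load 70.6 at a = 6.25: Pa²(3L − a)/(6EI) = 10916/EI
  δ_0 = 51541/EI
Tip deflection under a unit load at B: L³/(3EI) = 333.3/EI.
Compatibility at B: δ_0 − R_B·δ_{BB} = 0, so R_B = 51541/333.3 = 154.6 kN.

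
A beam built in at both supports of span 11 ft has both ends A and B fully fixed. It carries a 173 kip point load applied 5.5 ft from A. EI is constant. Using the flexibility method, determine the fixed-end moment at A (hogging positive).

Release both end moments; the primary structure is a simply-supported span AB with redundants M_A and M_B.
Simple-span end rotations at A and B under the given loads:
  at A: point load 173 at a = 5.5: Pab(L + b)/(6LEI) = 1308/EI
  at B: point load 173 at a = 5.5: Pab(L + a)/(6LEI) = 1308/EI
  θ_A0 = 1308/EI,  θ_B0 = 1308/EI
Flexibility coefficients: a unit moment at one end gives L/(3EI) there and L/(6EI) at the far end, so f₁₁ = f₂₂ = 3.667/EI and f₁₂ = f₂₁ = 1.833/EI.
Compatibility — zero rotation at each built-in end:
  3.667 M_A + 1.833 M_B = 1308
  1.833 M_A + 3.667 M_B = 1308
Solving the pair gives M_A = 237.9 kip·ft and M_B = 237.9 kip·ft (hogging).

M_A = 237.9 kip·ft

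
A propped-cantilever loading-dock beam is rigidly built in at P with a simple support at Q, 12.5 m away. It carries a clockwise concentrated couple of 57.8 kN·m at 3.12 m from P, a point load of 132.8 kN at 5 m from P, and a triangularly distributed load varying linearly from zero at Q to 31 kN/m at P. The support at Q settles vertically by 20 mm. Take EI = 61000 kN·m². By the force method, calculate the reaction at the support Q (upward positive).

R_Q = 67.53 kN

Remove the prop at Q; the released (primary) structure is a cantilever built in at P.
Free-end deflection of the primary structure under the applied loading (downward +):
  clockwise couple 57.8 at a = 3.12: M₀a(2L − a)/(2EI) = 1973/EI
  point load 132.8 at a = 5: Pa²(3L − a)/(6EI) = 17983/EI
  triangular load, peak 31 at the fixed end: w₀L⁴/(30EI) = 25228/EI
  δ_0 = 45184/EI
Flexibility coefficient — unit upward force at Q: δ_{QQ} = L³/(3EI) = 651/EI.
With EI = 61000 kN·m²: δ_0 = 0.74072 m and δ_{QQ} = 0.010673 m/kN.
Compatibility — the beam at Q must follow the support down by 0.02 m: δ_0 − R_Q·δ_{QQ} = 0.02, so R_Q = (0.74072 − 0.02)/0.010673 = 67.53 kN.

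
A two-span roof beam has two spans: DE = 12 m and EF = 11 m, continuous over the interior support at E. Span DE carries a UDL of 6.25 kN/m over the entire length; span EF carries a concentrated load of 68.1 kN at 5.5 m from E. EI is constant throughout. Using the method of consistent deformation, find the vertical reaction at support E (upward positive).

Insert a hinge at E; M_E is the redundant, and each span becomes simply supported.
Rotations at E on the released spans (each span's end-slope, ×1/EI):
  span DE: UDL 6.25: wL³/(24EI) = 450/EI
  span EF: point load 68.1 at a = 5.5: Pab(L + b)/(6LEI) = 515/EI
  relative rotation θ_0 = (450 + 515)/EI = 965/EI
A unit hogging moment at E produces rotation L₁/(3EI) + L₂/(3EI) = 7.667/EI.
Slope continuity at E: θ_0 = M_E·7.667/EI, so M_E = 965/7.667 = 125.9 kN·m (hogging).
Span DE, ΣM about D with M_E applied at E: R_E^{DE}·12 = 450 + 125.9, so R_E^{DE} = 47.99 kN and R_D = 75 − 47.99 = 27.01 kN.
Span EF, ΣM about F: R_E^{EF}·11 = 374.6 + 125.9, so R_E^{EF} = 45.49 kN and R_F = 68.1 − 45.49 = 22.61 kN.
R_E = 47.99 + 45.49 = 93.48 kN.

R_E = 93.48 kN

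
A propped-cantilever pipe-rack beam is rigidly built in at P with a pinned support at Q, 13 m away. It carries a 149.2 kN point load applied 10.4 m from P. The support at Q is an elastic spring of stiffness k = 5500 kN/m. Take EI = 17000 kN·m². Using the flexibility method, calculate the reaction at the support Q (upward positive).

R_Q = 104.6 kN

Remove the prop at Q; the released (primary) structure is a cantilever built in at P.
Primary-structure tip deflection at Q by superposition:
  point load 149.2 at a = 10.4: Pa²(3L − a)/(6EI) = 76922/EI
Tip deflection under a unit load at Q: L³/(3EI) = 732.3/EI.
With EI = 17000 kN·m²: δ_0 = 4.5248 m and δ_{QQ} = 0.043078 m/kN.
Compatibility — the spring shortens by R_Q/k under the reaction it provides: δ_0 − R_Q·δ_{QQ} = R_Q/k. With 1/k = 0.000182 m/kN, R_Q = δ_0 / (δ_{QQ} + 1/k) = 4.5248 / (0.043078 + 0.000182) = 104.6 kN.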